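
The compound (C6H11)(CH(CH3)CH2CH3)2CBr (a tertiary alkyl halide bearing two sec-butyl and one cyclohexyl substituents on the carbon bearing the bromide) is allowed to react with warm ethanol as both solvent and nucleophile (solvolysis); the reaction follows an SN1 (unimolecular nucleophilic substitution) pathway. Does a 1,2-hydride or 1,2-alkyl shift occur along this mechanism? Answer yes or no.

no

The first-formed carbocation is tertiary.
No single 1,2-shift to an adjacent carbon would produce a more-substituted cation than the one already present, so no rearrangement occurs.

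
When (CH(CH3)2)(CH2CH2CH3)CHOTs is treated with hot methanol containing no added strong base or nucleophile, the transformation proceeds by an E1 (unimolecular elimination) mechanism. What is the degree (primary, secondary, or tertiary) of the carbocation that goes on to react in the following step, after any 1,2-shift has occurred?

tertiary

Step 1: Ionisation: the C–O σ-bond cleaves heterolytically; both bonding electrons depart with TsO⁻, leaving a secondary carbocation at the α-carbon.
Step 2: A hydride (H with its bonding pair) migrates from the adjacent isopropyl carbon to the cationic centre — a 1,2-hydride shift — upgrading the secondary cation to a tertiary one.
The cation rearranges from secondary to tertiary via a 1,2-hydride shift from the adjacent isopropyl carbon; the tertiary cation is what reacts next.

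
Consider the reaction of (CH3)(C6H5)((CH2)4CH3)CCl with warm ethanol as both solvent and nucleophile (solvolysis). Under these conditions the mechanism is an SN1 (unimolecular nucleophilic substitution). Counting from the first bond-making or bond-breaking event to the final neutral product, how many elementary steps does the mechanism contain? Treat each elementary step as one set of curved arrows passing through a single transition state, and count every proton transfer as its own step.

Step 1: Rate-determining heterolysis of the C–Cl bond gives Cl⁻ and a tertiary carbocation.
(No 1,2-shift: no single shift to an adjacent carbon would give a more stable cation.)
Step 2: CH3CH2OH donates an oxygen lone pair into the empty p orbital of the cation, giving a protonated ether (an oxonium ion).
Step 3: Deprotonation of the oxonium oxygen by solvent ethanol yields the neutral ether.
Total: 3 elementary steps.

3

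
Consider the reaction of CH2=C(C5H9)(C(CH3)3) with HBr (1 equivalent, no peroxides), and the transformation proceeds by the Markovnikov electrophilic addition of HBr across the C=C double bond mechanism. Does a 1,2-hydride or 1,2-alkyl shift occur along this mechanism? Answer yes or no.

The first-formed carbocation is tertiary.
No single 1,2-shift to an adjacent carbon would produce a more-substituted cation than the one already present, so no rearrangement occurs.

no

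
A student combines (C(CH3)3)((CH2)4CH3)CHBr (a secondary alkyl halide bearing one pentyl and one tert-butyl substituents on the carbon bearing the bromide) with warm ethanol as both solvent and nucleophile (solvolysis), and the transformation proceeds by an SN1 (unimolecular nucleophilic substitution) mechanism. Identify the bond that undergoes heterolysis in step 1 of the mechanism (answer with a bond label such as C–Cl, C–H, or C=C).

C–Br

Step 1: Ionisation: the C–Br σ-bond cleaves heterolytically; both bonding electrons depart with Br⁻, leaving a secondary carbocation at the α-carbon.
The bond broken in this step is the C–Br bond.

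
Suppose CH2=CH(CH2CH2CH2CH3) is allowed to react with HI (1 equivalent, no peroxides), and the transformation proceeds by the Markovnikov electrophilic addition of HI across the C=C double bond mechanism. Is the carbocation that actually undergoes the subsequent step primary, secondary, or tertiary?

Step 1: The π electrons of the C=C bond attack a proton of HI; Markovnikov addition places the new C–H on the less-substituted alkene carbon, so the positive charge ends up on the more-substituted carbon — a secondary carbocation. The H–I bond breaks heterolytically, releasing I⁻.
No single 1,2-shift to an adjacent carbon would give a more-substituted cation, so no rearrangement occurs.

secondary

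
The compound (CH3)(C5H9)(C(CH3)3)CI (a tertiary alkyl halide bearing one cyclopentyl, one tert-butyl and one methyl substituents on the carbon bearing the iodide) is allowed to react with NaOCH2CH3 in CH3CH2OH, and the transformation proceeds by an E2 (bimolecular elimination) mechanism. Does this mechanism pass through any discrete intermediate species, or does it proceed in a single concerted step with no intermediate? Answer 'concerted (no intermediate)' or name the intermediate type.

Concerted anti-periplanar elimination: CH3CH2O⁻ abstracts a β-H while I⁻ leaves, and the C–H electrons become the new C=C π bond — all in a single transition state.
All bond changes occur in one transition state; no discrete intermediate is formed.

concerted (no intermediate)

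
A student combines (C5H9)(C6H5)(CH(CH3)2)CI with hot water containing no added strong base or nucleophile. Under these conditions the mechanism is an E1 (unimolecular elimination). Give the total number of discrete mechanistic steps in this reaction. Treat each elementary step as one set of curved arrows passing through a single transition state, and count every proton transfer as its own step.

2

Step 1: Rate-determining heterolysis of the C–I bond gives I⁻ and a tertiary carbocation.
(No 1,2-shift: no single shift to an adjacent carbon would give a more stable cation.)
Step 2: Loss of a β-proton to a water molecule of the solvent: the C–H bonding pair collapses toward the cationic carbon to form the C=C π bond, yielding the alkene.
Total: 2 elementary steps.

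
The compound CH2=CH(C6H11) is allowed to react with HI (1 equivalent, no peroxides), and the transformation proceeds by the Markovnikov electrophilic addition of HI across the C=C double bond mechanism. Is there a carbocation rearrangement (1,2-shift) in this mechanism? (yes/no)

The first-formed carbocation is secondary.
The adjacent cyclohexyl carbon already bears 2 other carbon substituents and has a hydrogen to migrate; after a 1,2-hydride shift from that carbon the positive charge sits on a tertiary centre.
Tertiary is more stable than secondary, so the shift occurs.

yes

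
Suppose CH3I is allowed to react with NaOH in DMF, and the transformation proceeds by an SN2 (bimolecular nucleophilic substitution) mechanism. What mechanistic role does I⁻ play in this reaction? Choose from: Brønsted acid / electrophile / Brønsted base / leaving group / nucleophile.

Step 1: OH⁻ attacks the back face of the α-carbon while I⁻ departs with the C–I bonding pair — a single concerted displacement through a pentacoordinate transition state.
I⁻ departs with both electrons of the breaking σ-bond — that is the definition of a leaving group.

leaving group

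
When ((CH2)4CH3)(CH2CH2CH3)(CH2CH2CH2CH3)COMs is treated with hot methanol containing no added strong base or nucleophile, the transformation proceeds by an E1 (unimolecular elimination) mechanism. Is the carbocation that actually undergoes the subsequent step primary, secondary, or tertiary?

Step 1: The C–O bond breaks with both electrons going to the mesylate; MsO⁻ leaves and a tertiary carbocation remains.
No single 1,2-shift to an adjacent carbon would give a more-substituted cation, so no rearrangement occurs.

tertiary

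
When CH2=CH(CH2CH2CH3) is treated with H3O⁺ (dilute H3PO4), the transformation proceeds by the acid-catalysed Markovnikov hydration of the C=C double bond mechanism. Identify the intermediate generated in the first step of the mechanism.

Step 1: The π electrons of the C=C bond attack a proton of H3O⁺; Markovnikov addition places the new C–H on the less-substituted alkene carbon, so the positive charge ends up on the more-substituted carbon — a secondary carbocation. H2O is released.
After step 1 the species present is a secondary carbocation.

secondary carbocation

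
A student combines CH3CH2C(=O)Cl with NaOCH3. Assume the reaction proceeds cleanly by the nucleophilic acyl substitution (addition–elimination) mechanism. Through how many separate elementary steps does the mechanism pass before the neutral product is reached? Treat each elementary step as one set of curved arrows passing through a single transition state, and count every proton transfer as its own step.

2

Step 1: Nucleophilic addition of CH3O⁻ to the acyl carbon breaks the π(C=O) bond and yields a tetrahedral, anionic intermediate.
Step 2: An oxygen lone pair re-forms the C=O π bond as the C–Cl σ-bond breaks; Cl⁻ is expelled.
Total: 2 elementary steps.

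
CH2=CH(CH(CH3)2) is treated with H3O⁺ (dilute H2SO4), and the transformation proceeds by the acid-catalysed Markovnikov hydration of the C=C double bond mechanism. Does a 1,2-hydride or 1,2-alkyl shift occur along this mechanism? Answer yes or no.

yes

The first-formed carbocation is secondary.
The adjacent isopropyl carbon already bears 2 other carbon substituents and has a hydrogen to migrate; after a 1,2-hydride shift from that carbon the positive charge sits on a tertiary centre.
Tertiary is more stable than secondary, so the shift occurs.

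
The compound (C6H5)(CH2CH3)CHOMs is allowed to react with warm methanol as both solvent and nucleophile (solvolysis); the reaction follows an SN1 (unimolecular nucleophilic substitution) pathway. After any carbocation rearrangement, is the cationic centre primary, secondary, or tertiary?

Step 1: The C–O bond breaks with both electrons going to the mesylate; MsO⁻ leaves and a secondary carbocation remains.
No single 1,2-shift to an adjacent carbon would give a more-substituted cation, so no rearrangement occurs.

secondary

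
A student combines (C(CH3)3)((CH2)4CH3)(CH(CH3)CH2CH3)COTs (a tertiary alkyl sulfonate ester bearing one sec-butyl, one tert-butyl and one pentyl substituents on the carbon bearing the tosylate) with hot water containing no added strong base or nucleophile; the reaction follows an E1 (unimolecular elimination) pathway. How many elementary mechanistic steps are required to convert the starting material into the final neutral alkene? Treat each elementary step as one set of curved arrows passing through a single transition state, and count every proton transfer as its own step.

2

Step 1: Ionisation: the C–O σ-bond cleaves heterolytically; both bonding electrons depart with TsO⁻, leaving a tertiary carbocation at the α-carbon.
(No 1,2-shift: no single shift to an adjacent carbon would give a more stable cation.)
Step 2: Loss of a β-proton to a water molecule of the solvent: the C–H bonding pair collapses toward the cationic carbon to form the C=C π bond, yielding the alkene.
Total: 2 elementary steps.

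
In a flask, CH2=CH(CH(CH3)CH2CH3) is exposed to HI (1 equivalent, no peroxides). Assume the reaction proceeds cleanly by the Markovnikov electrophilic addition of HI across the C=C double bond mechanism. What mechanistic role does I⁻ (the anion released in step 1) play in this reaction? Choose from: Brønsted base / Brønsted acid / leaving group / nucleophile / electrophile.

nucleophile

Step 3: The I⁻ anion donates a lone pair to the carbocation, forming the new C–I σ-bond and giving the neutral alkyl halide.
I⁻ (the anion released in step 1) donates an electron pair to form a new σ-bond to carbon — it is the nucleophile.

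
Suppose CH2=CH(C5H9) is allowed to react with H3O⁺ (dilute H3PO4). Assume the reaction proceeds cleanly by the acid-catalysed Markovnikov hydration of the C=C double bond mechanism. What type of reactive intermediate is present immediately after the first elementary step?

secondary carbocation

Step 1: The π electrons of the C=C bond attack a proton of H3O⁺; Markovnikov addition places the new C–H on the less-substituted alkene carbon, so the positive charge ends up on the more-substituted carbon — a secondary carbocation. H2O is released.
After step 1 the species present is a secondary carbocation.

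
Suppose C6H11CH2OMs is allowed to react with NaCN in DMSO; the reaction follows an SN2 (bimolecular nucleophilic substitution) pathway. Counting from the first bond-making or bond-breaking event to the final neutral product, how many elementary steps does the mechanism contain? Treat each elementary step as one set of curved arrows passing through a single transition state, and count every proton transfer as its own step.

1

Step 1: The cyanide nucleophile donates a lone pair from C to the α-carbon in a backside attack; simultaneously the C–O σ-bond breaks and both of its electrons leave with MsO⁻. One concerted step with inversion of configuration.
Total: 1 elementary step.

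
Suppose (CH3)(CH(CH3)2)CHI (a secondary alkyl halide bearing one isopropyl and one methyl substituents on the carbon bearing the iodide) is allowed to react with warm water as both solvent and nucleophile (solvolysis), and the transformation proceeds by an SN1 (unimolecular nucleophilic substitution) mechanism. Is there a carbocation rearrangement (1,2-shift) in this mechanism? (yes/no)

yes

The first-formed carbocation is secondary.
The adjacent isopropyl carbon already bears 2 other carbon substituents and has a hydrogen to migrate; after a 1,2-hydride shift from that carbon the positive charge sits on a tertiary centre.
Tertiary is more stable than secondary, so the shift occurs.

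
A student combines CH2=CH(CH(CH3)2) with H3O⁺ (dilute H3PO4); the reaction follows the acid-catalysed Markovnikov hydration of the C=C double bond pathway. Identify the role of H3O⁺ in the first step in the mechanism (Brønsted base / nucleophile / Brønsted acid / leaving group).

Brønsted acid

Step 1: Protonation of the alkene by H3O⁺: the π bond acts as the nucleophile and picks up H⁺, giving the more stable (Markovnikov) secondary carbocation. H2O is released.
H3O⁺ in the first step donates a proton in a proton-transfer step — a Brønsted acid.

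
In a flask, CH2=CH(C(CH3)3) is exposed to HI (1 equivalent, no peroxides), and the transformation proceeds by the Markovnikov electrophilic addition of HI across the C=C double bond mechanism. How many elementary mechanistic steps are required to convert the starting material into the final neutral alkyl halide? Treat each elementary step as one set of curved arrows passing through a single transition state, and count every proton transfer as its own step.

Step 1: The π electrons of the C=C bond attack a proton of HI; Markovnikov addition places the new C–H on the less-substituted alkene carbon, so the positive charge ends up on the more-substituted carbon — a secondary carbocation. The H–I bond breaks heterolytically, releasing I⁻.
Step 2: A methyl group with its bonding pair migrates from the adjacent tert-butyl carbon to the cationic centre — a 1,2-methyl shift — upgrading the secondary cation to a tertiary one.
Step 3: I⁻ captures the cation: a lone pair on I⁻ fills the empty p orbital, producing the alkyl halide product.
Total: 3 elementary steps.

3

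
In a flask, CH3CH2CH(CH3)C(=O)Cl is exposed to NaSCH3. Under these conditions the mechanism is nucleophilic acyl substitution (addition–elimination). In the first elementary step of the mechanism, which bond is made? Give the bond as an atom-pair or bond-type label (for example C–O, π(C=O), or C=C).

Step 1: Nucleophilic addition of CH3S⁻ to the acyl carbon breaks the π(C=O) bond and yields a tetrahedral, anionic intermediate.
The bond formed in this step is the C–S bond.

C–S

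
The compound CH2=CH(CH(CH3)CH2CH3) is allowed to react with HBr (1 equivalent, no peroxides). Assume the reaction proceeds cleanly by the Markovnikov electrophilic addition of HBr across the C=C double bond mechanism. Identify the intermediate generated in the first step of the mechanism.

secondary carbocation

Step 1: Electrophilic addition begins with the π(C=C) electrons forming a bond to the proton of HBr. Following Markovnikov's rule, the resulting cation is secondary. The H–Br bond breaks heterolytically, releasing Br⁻.
After step 1 the species present is a secondary carbocation.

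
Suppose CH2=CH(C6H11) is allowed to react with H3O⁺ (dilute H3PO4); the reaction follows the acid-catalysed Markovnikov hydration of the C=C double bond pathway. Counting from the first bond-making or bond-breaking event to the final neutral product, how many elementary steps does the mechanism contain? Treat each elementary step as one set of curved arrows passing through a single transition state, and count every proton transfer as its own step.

4

Step 1: The π electrons of the C=C bond attack a proton of H3O⁺; Markovnikov addition places the new C–H on the less-substituted alkene carbon, so the positive charge ends up on the more-substituted carbon — a secondary carbocation. H2O is released.
Step 2: A 1,2-hydride shift from the adjacent cyclohexyl carbon moves the positive charge from the secondary centre to an adjacent carbon, generating a more stable tertiary carbocation.
Step 3: Nucleophilic capture of the cation by H2O produces the protonated alcohol (an oxonium ion).
Step 4: Deprotonation of the oxonium ion by a water molecule delivers the neutral alcohol and regenerates the acid catalyst.
Total: 4 elementary steps.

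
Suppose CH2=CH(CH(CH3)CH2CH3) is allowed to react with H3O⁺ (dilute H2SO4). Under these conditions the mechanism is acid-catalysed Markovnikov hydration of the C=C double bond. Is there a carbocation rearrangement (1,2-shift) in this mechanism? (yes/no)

yes

The first-formed carbocation is secondary.
The adjacent sec-butyl carbon already bears 2 other carbon substituents and has a hydrogen to migrate; after a 1,2-hydride shift from that carbon the positive charge sits on a tertiary centre.
Tertiary is more stable than secondary, so the shift occurs.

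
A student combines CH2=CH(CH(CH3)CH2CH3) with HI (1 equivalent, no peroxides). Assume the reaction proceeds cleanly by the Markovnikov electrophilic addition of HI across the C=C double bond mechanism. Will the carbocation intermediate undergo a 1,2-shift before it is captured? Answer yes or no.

The first-formed carbocation is secondary.
The adjacent sec-butyl carbon already bears 2 other carbon substituents and has a hydrogen to migrate; after a 1,2-hydride shift from that carbon the positive charge sits on a tertiary centre.
Tertiary is more stable than secondary, so the shift occurs.

yes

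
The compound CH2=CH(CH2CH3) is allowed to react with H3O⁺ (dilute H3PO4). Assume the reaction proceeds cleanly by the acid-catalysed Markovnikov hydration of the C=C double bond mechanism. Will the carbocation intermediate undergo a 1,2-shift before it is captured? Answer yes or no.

no

The first-formed carbocation is secondary.
No single 1,2-shift to an adjacent carbon would produce a more-substituted cation than the one already present, so no rearrangement occurs.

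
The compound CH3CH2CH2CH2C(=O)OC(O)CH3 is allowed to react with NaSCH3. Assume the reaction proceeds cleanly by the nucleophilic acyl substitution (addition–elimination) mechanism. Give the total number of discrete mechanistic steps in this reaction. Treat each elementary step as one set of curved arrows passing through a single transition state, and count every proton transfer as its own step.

2

Step 1: Nucleophilic addition of CH3S⁻ to the acyl carbon breaks the π(C=O) bond and yields a tetrahedral, anionic intermediate.
Step 2: An oxygen lone pair re-forms the C=O π bond as the C–O σ-bond breaks; CH3CO2⁻ is expelled.
Total: 2 elementary steps.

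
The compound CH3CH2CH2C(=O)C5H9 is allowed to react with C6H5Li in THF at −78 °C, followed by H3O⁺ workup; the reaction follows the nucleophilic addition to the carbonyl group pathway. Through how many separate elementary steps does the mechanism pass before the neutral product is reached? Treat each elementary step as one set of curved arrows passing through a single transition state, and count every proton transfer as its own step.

Step 1: the carbanion-like carbon of C6H5Li attacks the sp² carbonyl carbon; the C=O π bond breaks and the electrons end up as a lone pair on the alkoxide oxygen of the tetrahedral intermediate.
Step 2: The alkoxide picks up a proton during H3O⁺ workup to yield an alcohol.
Total: 2 elementary steps.

2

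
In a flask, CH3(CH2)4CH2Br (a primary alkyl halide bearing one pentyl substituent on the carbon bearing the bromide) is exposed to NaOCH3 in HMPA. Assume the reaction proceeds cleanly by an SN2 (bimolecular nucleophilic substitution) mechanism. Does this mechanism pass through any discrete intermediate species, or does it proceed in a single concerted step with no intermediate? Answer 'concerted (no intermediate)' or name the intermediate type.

Backside attack by CH3O⁻ on the carbon bearing the bromide: the new C–O bond forms as the C–Br bond breaks, with Walden inversion at carbon.
All bond changes occur in one transition state; no discrete intermediate is formed.

concerted (no intermediate)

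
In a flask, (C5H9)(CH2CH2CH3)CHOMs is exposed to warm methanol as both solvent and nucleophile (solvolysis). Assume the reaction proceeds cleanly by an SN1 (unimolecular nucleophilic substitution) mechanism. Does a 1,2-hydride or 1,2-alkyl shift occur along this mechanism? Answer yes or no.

The first-formed carbocation is secondary.
The adjacent cyclopentyl carbon already bears 2 other carbon substituents and has a hydrogen to migrate; after a 1,2-hydride shift from that carbon the positive charge sits on a tertiary centre.
Tertiary is more stable than secondary, so the shift occurs.

yes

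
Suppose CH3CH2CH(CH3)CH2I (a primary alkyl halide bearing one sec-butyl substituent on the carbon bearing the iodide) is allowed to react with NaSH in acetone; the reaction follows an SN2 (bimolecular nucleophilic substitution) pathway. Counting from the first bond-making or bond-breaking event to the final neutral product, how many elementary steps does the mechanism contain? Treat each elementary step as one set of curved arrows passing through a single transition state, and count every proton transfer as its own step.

1

Step 1: The hydrosulfide nucleophile donates a lone pair from S to the α-carbon in a backside attack; simultaneously the C–I σ-bond breaks and both of its electrons leave with I⁻. One concerted step with inversion of configuration.
Total: 1 elementary step.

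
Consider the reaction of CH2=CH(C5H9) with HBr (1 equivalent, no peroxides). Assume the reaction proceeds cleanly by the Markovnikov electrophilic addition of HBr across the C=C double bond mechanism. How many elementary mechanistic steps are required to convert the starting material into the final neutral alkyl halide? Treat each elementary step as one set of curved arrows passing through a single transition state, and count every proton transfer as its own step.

3

Step 1: Protonation of the alkene by HBr: the π bond acts as the nucleophile and picks up H⁺, giving the more stable (Markovnikov) secondary carbocation. The H–Br bond breaks heterolytically, releasing Br⁻.
Step 2: Carbocation rearrangement: a 1,2-hydride shift from the adjacent cyclopentyl carbon converts the initially-formed secondary cation into the more stable tertiary cation.
Step 3: Br⁻ captures the cation: a lone pair on Br⁻ fills the empty p orbital, producing the alkyl halide product.
Total: 3 elementary steps.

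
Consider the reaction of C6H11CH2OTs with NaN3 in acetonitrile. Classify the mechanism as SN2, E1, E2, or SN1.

SN2

Conditions: a primary substrate with a strong nucleophile in the polar aprotic solvent acetonitrile.
These conditions are the textbook signature of the SN2 pathway.
An unhindered substrate with a strong nucleophile in a polar aprotic solvent favours one-step backside displacement.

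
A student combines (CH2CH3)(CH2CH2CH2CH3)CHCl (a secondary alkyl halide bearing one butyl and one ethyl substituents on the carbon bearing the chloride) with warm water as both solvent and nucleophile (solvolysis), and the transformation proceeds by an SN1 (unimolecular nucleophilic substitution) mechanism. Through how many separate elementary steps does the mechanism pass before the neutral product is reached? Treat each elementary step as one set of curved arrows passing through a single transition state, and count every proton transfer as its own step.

3

Step 1: Ionisation: the C–Cl σ-bond cleaves heterolytically; both bonding electrons depart with Cl⁻, leaving a secondary carbocation at the α-carbon.
(No 1,2-shift: no single shift to an adjacent carbon would give a more stable cation.)
Step 2: A lone pair on the oxygen of H2O attacks the carbocation, forming a new C–O σ-bond and an oxonium ion.
Step 3: Proton transfer from the O–H of the oxonium ion to a solvent molecule delivers the neutral alcohol.
Total: 3 elementary steps.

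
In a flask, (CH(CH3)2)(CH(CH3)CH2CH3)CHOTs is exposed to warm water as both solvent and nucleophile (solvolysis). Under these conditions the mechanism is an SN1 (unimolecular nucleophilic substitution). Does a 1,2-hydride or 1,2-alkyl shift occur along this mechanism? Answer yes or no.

The first-formed carbocation is secondary.
The adjacent isopropyl carbon already bears 2 other carbon substituents and has a hydrogen to migrate; after a 1,2-hydride shift from that carbon the positive charge sits on a tertiary centre.
Tertiary is more stable than secondary, so the shift occurs.

yes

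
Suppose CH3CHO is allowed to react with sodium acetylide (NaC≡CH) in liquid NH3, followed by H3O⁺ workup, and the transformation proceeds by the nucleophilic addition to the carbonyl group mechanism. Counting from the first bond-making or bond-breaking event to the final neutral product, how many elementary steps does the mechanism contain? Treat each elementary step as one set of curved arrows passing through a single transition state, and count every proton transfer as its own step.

Step 1: A lone pair / filled orbital on HC≡C⁻ attacks the electrophilic carbonyl carbon; the π(C=O) electrons shift onto oxygen, producing a tetrahedral alkoxide intermediate.
Step 2: On H3O⁺ workup the alkoxide oxygen is protonated, giving a propargyl alcohol.
Total: 2 elementary steps.

2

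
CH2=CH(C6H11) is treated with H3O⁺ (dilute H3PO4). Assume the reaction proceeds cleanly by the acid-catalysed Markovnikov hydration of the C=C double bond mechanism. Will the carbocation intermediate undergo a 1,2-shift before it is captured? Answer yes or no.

yes

The first-formed carbocation is secondary.
The adjacent cyclohexyl carbon already bears 2 other carbon substituents and has a hydrogen to migrate; after a 1,2-hydride shift from that carbon the positive charge sits on a tertiary centre.
Tertiary is more stable than secondary, so the shift occurs.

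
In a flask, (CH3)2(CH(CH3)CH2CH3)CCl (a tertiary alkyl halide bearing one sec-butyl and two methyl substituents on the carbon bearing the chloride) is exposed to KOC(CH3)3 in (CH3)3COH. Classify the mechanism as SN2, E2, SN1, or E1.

E2

Conditions: a strong/bulky base with a tertiary substrate bearing a β-hydrogen.
These conditions are the textbook signature of the E2 pathway.
A strong (often hindered) base removes a β-H in concert with loss of the leaving group — bimolecular elimination.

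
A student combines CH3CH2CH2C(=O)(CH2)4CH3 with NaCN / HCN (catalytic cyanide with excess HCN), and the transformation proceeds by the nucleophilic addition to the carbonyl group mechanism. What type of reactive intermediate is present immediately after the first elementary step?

tetrahedral alkoxide intermediate

Step 1: Nucleophilic addition: CN⁻ adds to the carbonyl carbon, pushing the π(C=O) electron pair onto oxygen and giving a tetrahedral alkoxide.
After step 1 the species present is a tetrahedral alkoxide intermediate.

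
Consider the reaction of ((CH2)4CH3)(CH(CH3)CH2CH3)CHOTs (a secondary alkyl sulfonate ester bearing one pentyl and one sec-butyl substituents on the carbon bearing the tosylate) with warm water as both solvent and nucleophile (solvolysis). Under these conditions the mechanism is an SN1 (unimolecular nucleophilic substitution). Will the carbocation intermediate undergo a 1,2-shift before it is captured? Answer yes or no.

yes

The first-formed carbocation is secondary.
The adjacent sec-butyl carbon already bears 2 other carbon substituents and has a hydrogen to migrate; after a 1,2-hydride shift from that carbon the positive charge sits on a tertiary centre.
Tertiary is more stable than secondary, so the shift occurs.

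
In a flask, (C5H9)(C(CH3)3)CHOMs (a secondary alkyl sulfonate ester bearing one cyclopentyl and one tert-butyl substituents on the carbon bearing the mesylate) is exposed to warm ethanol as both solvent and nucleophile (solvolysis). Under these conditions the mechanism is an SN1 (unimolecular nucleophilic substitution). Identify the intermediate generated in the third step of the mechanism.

Step 1: Ionisation: the C–O σ-bond cleaves heterolytically; both bonding electrons depart with MsO⁻, leaving a secondary carbocation at the α-carbon.
Step 2: A 1,2-hydride shift from the adjacent cyclopentyl carbon moves the positive charge from the secondary centre to an adjacent carbon, generating a more stable tertiary carbocation.
Step 3: A lone pair on the oxygen of CH3CH2OH attacks the carbocation, forming a new C–O σ-bond and an oxonium ion.
After step 3 the species present is an oxonium ion.

oxonium ion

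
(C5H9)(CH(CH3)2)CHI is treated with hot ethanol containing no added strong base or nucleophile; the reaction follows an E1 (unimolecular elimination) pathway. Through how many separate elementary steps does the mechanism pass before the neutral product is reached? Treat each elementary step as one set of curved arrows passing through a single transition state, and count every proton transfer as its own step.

Step 1: Rate-determining heterolysis of the C–I bond gives I⁻ and a secondary carbocation.
Step 2: A hydride (H with its bonding pair) migrates from the adjacent cyclopentyl carbon to the cationic centre — a 1,2-hydride shift — upgrading the secondary cation to a tertiary one.
Step 3: Loss of a β-proton to an ethanol molecule of the solvent: the C–H bonding pair collapses toward the cationic carbon to form the C=C π bond, yielding the alkene.
Total: 3 elementary steps.

3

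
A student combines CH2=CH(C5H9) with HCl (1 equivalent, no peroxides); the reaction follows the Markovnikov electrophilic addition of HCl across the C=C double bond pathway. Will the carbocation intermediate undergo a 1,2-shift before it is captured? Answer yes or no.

yes

The first-formed carbocation is secondary.
The adjacent cyclopentyl carbon already bears 2 other carbon substituents and has a hydrogen to migrate; after a 1,2-hydride shift from that carbon the positive charge sits on a tertiary centre.
Tertiary is more stable than secondary, so the shift occurs.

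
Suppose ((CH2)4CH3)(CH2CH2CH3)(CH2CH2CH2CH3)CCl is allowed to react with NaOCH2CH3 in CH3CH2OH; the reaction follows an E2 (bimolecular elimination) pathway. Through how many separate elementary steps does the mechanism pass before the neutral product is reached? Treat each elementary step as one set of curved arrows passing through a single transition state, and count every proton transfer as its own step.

1

Step 1: The strong base CH3CH2O⁻ removes a β-hydrogen; in the same concerted event the electrons of the breaking C–H bond form the new π(C=C) bond and the C–Cl σ-bond breaks, expelling Cl⁻. Anti-periplanar geometry; one transition state.
Total: 1 elementary step.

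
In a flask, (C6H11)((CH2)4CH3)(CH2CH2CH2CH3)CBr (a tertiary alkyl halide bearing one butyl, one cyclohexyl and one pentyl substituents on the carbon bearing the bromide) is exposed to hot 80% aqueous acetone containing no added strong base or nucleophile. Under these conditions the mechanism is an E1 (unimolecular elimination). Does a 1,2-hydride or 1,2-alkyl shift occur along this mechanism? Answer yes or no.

no

The first-formed carbocation is tertiary.
No single 1,2-shift to an adjacent carbon would produce a more-substituted cation than the one already present, so no rearrangement occurs.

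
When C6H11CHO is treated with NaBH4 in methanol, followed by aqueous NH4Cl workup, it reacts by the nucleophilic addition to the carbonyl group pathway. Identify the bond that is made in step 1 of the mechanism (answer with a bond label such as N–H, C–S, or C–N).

C–H

Step 1: Nucleophilic addition: H⁻ (delivered from BH4⁻) adds to the carbonyl carbon, pushing the π(C=O) electron pair onto oxygen and giving a tetrahedral alkoxide.
The bond formed in this step is the C–H bond.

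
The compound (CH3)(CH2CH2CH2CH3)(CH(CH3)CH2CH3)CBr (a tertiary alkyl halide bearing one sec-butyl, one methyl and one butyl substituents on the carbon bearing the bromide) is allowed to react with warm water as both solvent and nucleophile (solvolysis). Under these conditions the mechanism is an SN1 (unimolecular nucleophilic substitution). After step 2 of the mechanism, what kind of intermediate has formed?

Step 1: The C–Br bond breaks with both electrons going to the bromide; Br⁻ leaves and a tertiary carbocation remains.
Step 2: Nucleophilic capture: the oxygen of H2O bonds to the cationic carbon, producing an oxonium-ion intermediate.
After step 2 the species present is an oxonium ion.

oxonium ion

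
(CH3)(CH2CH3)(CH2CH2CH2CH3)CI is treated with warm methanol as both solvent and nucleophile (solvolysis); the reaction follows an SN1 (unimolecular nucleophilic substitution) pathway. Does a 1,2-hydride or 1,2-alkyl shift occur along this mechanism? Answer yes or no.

no

The first-formed carbocation is tertiary.
No single 1,2-shift to an adjacent carbon would produce a more-substituted cation than the one already present, so no rearrangement occurs.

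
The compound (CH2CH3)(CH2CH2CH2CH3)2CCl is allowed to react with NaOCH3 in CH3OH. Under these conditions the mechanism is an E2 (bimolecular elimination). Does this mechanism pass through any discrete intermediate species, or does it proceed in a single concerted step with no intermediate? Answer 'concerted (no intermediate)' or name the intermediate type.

The strong base CH3O⁻ removes a β-hydrogen; in the same concerted event the electrons of the breaking C–H bond form the new π(C=C) bond and the C–Cl σ-bond breaks, expelling Cl⁻. Anti-periplanar geometry; one transition state.
All bond changes occur in one transition state; no discrete intermediate is formed.

concerted (no intermediate)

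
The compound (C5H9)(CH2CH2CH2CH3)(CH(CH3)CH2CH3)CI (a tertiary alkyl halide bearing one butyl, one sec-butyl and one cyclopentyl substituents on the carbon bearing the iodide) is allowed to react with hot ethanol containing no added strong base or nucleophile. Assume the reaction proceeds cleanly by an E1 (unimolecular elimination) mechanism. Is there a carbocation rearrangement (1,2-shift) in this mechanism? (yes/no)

The first-formed carbocation is tertiary.
No single 1,2-shift to an adjacent carbon would produce a more-substituted cation than the one already present, so no rearrangement occurs.

no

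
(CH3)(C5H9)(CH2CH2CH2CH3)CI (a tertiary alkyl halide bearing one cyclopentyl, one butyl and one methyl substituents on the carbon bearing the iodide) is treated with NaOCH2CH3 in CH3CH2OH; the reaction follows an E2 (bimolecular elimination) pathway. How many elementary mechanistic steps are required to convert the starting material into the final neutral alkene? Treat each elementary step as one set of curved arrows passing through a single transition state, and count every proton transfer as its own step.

Step 1: In one step, CH3CH2O⁻ pulls off a β-proton, the C–I bond cleaves, and a C=C double bond forms between the α- and β-carbons (E2, anti elimination).
Total: 1 elementary step.

1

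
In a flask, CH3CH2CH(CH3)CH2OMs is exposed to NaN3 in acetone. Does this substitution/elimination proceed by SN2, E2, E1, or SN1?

SN2

Conditions: a primary substrate with a strong nucleophile in the polar aprotic solvent acetone.
These conditions are the textbook signature of the SN2 pathway.
An unhindered substrate with a strong nucleophile in a polar aprotic solvent favours one-step backside displacement.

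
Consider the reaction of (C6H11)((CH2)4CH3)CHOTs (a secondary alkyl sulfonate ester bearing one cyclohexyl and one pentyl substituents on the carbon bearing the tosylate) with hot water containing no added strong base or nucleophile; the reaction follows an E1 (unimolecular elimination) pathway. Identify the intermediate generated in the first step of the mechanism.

secondary carbocation

Step 1: Rate-determining heterolysis of the C–O bond gives TsO⁻ and a secondary carbocation.
After step 1 the species present is a secondary carbocation.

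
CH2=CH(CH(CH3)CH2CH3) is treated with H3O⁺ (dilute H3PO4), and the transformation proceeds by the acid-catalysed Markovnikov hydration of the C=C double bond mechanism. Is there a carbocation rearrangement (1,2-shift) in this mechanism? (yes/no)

The first-formed carbocation is secondary.
The adjacent sec-butyl carbon already bears 2 other carbon substituents and has a hydrogen to migrate; after a 1,2-hydride shift from that carbon the positive charge sits on a tertiary centre.
Tertiary is more stable than secondary, so the shift occurs.

yes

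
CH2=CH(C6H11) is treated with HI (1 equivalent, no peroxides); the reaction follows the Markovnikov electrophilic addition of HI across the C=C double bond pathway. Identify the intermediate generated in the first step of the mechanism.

Step 1: Protonation of the alkene by HI: the π bond acts as the nucleophile and picks up H⁺, giving the more stable (Markovnikov) secondary carbocation. The H–I bond breaks heterolytically, releasing I⁻.
After step 1 the species present is a secondary carbocation.

secondary carbocation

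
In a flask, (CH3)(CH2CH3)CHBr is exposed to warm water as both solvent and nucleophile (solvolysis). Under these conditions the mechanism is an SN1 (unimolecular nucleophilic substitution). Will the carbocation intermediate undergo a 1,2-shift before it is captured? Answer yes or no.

The first-formed carbocation is secondary.
No single 1,2-shift to an adjacent carbon would produce a more-substituted cation than the one already present, so no rearrangement occurs.

no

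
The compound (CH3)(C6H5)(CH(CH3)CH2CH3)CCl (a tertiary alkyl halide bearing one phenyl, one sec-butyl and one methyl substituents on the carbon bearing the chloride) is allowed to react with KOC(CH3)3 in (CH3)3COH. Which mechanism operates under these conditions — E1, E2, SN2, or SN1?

E2

Conditions: a strong/bulky base with a tertiary substrate bearing a β-hydrogen.
These conditions are the textbook signature of the E2 pathway.
A strong (often hindered) base removes a β-H in concert with loss of the leaving group — bimolecular elimination.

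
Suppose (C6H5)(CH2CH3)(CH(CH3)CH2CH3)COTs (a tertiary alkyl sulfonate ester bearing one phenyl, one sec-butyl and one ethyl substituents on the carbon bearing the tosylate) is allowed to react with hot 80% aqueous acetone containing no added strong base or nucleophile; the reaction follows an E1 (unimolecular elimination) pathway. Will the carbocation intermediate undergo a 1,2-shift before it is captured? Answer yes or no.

no

The first-formed carbocation is tertiary.
No single 1,2-shift to an adjacent carbon would produce a more-substituted cation than the one already present, so no rearrangement occurs.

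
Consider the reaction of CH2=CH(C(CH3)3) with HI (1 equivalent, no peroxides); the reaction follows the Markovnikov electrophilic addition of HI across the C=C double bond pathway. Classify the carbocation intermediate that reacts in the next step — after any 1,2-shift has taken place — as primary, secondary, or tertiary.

tertiary

Step 1: Electrophilic addition begins with the π(C=C) electrons forming a bond to the proton of HI. Following Markovnikov's rule, the resulting cation is secondary. The H–I bond breaks heterolytically, releasing I⁻.
Step 2: A methyl group with its bonding pair migrates from the adjacent tert-butyl carbon to the cationic centre — a 1,2-methyl shift — upgrading the secondary cation to a tertiary one.
The cation rearranges from secondary to tertiary via a 1,2-methyl shift from the adjacent tert-butyl carbon; the tertiary cation is what reacts next.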